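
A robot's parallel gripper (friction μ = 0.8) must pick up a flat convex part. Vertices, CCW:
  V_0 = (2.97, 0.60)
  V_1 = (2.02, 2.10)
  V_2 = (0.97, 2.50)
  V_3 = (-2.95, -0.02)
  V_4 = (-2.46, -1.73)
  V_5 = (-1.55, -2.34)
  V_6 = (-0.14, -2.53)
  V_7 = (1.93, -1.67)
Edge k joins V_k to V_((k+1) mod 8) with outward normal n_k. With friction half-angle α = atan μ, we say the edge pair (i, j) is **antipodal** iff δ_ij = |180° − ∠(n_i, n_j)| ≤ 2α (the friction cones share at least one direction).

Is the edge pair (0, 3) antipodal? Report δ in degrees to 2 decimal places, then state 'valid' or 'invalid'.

α = atan 0.8 = 38.66°;  2α = 77.32°
edge 0: e_0 = (-0.95, +1.50);  n_0 = (+0.8448, +0.5351)
edge 3: e_3 = (+0.49, -1.71);  n_3 = (-0.9613, -0.2755)
∠(n_0, n_3) = 163.64°
δ = |180° − 163.64°| = 16.36°
16.36° ≤ 2α = 77.32°  →  valid

δ = 16.36°, valid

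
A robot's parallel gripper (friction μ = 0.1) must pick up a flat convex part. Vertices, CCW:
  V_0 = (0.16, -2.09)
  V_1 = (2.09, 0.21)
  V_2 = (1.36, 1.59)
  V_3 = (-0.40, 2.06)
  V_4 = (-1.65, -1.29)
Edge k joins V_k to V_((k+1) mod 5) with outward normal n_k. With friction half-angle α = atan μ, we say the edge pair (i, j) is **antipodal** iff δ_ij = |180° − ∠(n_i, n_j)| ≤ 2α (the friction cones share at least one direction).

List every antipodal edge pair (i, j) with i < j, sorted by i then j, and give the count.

α = atan 0.1 = 5.71°;  2α = 11.42°
n_0 = (+0.7660, -0.6428)
n_1 = (+0.8839, +0.4676)
n_2 = (+0.2580, +0.9661)
n_3 = (-0.9369, +0.3496)
n_4 = (-0.4043, -0.9146)
  (0,1): δ = 112.12°  ·
  (0,2): δ = 64.95°  ·
  (0,3): δ = 19.54°  ·
  (0,4): δ = 106.16°  ·
  (1,2): δ = 132.83°  ·
  (1,3): δ = 48.34°  ·
  (1,4): δ = 38.28°  ·
  (2,3): δ = 95.51°  ·
  (2,4): δ = 8.89°  ✓
  (3,4): δ = 93.38°  ·
antipodal pairs: 1

count = 1; pairs: (2,4)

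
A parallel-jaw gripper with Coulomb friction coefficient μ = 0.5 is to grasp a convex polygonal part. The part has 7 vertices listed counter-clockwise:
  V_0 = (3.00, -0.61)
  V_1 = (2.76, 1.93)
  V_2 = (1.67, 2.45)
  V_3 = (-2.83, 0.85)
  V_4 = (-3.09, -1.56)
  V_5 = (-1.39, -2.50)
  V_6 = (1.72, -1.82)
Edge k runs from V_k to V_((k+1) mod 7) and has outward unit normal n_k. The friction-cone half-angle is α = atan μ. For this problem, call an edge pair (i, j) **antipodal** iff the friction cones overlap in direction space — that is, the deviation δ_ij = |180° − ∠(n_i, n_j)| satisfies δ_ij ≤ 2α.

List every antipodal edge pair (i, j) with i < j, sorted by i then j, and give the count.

α = atan 0.5 = 26.57°;  2α = 53.13°
n_0 = (+0.9956, +0.0941)
n_1 = (+0.4306, +0.9026)
n_2 = (-0.3350, +0.9422)
n_3 = (-0.9942, +0.1073)
n_4 = (-0.4839, -0.8751)
n_5 = (+0.2136, -0.9769)
n_6 = (+0.6870, -0.7267)
  (0,1): δ = 120.90°  ·
  (0,2): δ = 75.82°  ·
  (0,3): δ = 11.56°  ✓
  (0,4): δ = 55.66°  ·
  (0,5): δ = 96.94°  ·
  (0,6): δ = 127.99°  ·
  (1,2): δ = 134.92°  ·
  (1,3): δ = 70.65°  ·
  (1,4): δ = 3.44°  ✓
  (1,5): δ = 37.84°  ✓
  (1,6): δ = 68.89°  ·
  (2,3): δ = 115.73°  ·
  (2,4): δ = 48.51°  ✓
  (2,5): δ = 7.24°  ✓
  (2,6): δ = 23.82°  ✓
  (3,4): δ = 112.78°  ·
  (3,5): δ = 71.51°  ·
  (3,6): δ = 40.45°  ✓
  (4,5): δ = 138.73°  ·
  (4,6): δ = 107.67°  ·
  (5,6): δ = 148.94°  ·
antipodal pairs: 7

count = 7; pairs: (0,3), (1,4), (1,5), (2,4), (2,5), (2,6), (3,6)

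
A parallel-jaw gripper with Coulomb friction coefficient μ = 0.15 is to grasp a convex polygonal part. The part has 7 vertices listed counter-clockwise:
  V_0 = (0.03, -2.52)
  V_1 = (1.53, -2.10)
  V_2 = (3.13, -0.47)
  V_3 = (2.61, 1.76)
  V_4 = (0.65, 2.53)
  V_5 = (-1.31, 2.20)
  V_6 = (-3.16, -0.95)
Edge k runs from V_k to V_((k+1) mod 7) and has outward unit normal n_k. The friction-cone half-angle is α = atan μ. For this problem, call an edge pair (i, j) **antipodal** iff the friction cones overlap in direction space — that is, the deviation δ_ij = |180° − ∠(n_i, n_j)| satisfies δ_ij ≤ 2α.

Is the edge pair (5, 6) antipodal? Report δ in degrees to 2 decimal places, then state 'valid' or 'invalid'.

α = atan 0.15 = 8.53°;  2α = 17.06°
edge 5: e_5 = (-1.85, -3.15);  n_5 = (-0.8623, +0.5064)
edge 6: e_6 = (+3.19, -1.57);  n_6 = (-0.4416, -0.8972)
∠(n_5, n_6) = 94.22°
δ = |180° − 94.22°| = 85.78°
85.78° > 2α = 17.06°  →  invalid

δ = 85.78°, invalid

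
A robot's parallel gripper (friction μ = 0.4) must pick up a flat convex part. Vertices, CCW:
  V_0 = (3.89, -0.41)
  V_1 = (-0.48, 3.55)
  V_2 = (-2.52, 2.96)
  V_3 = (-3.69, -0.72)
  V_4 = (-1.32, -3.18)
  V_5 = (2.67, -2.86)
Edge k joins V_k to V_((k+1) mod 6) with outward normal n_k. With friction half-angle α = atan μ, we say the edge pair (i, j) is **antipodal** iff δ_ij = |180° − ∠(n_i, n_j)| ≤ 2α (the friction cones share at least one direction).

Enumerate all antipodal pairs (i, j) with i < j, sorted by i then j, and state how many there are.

α = atan 0.4 = 21.80°;  2α = 43.60°
n_0 = (+0.6715, +0.7410)
n_1 = (-0.2778, +0.9606)
n_2 = (-0.9530, +0.3030)
n_3 = (-0.7202, -0.6938)
n_4 = (+0.0799, -0.9968)
n_5 = (+0.8952, -0.4458)
  (0,1): δ = 121.69°  ·
  (0,2): δ = 65.46°  ·
  (0,3): δ = 3.89°  ✓
  (0,4): δ = 46.77°  ·
  (0,5): δ = 105.71°  ·
  (1,2): δ = 123.77°  ·
  (1,3): δ = 62.20°  ·
  (1,4): δ = 11.55°  ✓
  (1,5): δ = 47.40°  ·
  (2,3): δ = 118.43°  ·
  (2,4): δ = 67.78°  ·
  (2,5): δ = 8.83°  ✓
  (3,4): δ = 129.35°  ·
  (3,5): δ = 70.40°  ·
  (4,5): δ = 121.06°  ·
antipodal pairs: 3

count = 3; pairs: (0,3), (1,4), (2,5)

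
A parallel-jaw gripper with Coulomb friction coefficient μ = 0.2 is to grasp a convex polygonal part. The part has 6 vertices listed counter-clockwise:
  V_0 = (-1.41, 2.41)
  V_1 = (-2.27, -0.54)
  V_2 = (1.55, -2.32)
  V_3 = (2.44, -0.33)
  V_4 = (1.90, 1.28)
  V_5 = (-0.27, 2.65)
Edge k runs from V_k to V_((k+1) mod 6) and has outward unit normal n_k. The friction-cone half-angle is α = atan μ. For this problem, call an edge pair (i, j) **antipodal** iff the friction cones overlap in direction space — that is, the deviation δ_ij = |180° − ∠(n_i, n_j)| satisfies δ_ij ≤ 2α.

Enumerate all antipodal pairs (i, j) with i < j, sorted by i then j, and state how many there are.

count = 2; pairs: (0,2), (1,4)

α = atan 0.2 = 11.31°;  2α = 22.62°
n_0 = (-0.9600, +0.2799)
n_1 = (-0.4224, -0.9064)
n_2 = (+0.9129, -0.4083)
n_3 = (+0.9481, +0.3180)
n_4 = (+0.5338, +0.8456)
n_5 = (-0.2060, +0.9785)
  (0,1): δ = 98.73°  ·
  (0,2): δ = 7.84°  ✓
  (0,3): δ = 34.79°  ·
  (0,4): δ = 73.99°  ·
  (0,5): δ = 118.14°  ·
  (1,2): δ = 89.11°  ·
  (1,3): δ = 46.47°  ·
  (1,4): δ = 7.28°  ✓
  (1,5): δ = 36.87°  ·
  (2,3): δ = 137.36°  ·
  (2,4): δ = 98.17°  ·
  (2,5): δ = 54.02°  ·
  (3,4): δ = 140.81°  ·
  (3,5): δ = 96.65°  ·
  (4,5): δ = 135.85°  ·
antipodal pairs: 2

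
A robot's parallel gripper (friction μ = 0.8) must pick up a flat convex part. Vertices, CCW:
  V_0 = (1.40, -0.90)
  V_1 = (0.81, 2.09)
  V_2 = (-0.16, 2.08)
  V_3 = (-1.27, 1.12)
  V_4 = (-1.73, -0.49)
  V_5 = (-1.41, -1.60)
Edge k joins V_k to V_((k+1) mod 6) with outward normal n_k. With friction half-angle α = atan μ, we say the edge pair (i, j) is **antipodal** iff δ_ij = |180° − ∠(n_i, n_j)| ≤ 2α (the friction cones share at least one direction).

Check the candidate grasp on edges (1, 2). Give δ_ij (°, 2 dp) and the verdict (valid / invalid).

δ = 139.74°, invalid

α = atan 0.8 = 38.66°;  2α = 77.32°
edge 1: e_1 = (-0.97, -0.01);  n_1 = (-0.0103, +0.9999)
edge 2: e_2 = (-1.11, -0.96);  n_2 = (-0.6542, +0.7564)
∠(n_1, n_2) = 40.26°
δ = |180° − 40.26°| = 139.74°
139.74° > 2α = 77.32°  →  invalid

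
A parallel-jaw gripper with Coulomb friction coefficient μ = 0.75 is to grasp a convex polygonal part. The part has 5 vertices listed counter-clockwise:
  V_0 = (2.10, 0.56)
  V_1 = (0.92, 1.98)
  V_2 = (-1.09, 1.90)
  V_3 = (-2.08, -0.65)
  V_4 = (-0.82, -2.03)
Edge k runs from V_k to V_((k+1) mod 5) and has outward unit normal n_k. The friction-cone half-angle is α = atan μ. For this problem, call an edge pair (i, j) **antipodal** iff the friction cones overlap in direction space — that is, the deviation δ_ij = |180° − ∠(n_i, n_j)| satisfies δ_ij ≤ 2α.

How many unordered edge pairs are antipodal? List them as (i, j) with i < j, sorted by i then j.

count = 5; pairs: (0,2), (0,3), (1,3), (1,4), (2,4)

α = atan 0.75 = 36.87°;  2α = 73.74°
n_0 = (+0.7691, +0.6391)
n_1 = (-0.0398, +0.9992)
n_2 = (-0.9322, +0.3619)
n_3 = (-0.7385, -0.6743)
n_4 = (+0.6636, -0.7481)
  (0,1): δ = 127.45°  ·
  (0,2): δ = 60.94°  ✓
  (0,3): δ = 2.67°  ✓
  (0,4): δ = 91.85°  ·
  (1,2): δ = 113.50°  ·
  (1,3): δ = 49.88°  ✓
  (1,4): δ = 39.29°  ✓
  (2,3): δ = 116.38°  ·
  (2,4): δ = 27.21°  ✓
  (3,4): δ = 90.82°  ·
antipodal pairs: 5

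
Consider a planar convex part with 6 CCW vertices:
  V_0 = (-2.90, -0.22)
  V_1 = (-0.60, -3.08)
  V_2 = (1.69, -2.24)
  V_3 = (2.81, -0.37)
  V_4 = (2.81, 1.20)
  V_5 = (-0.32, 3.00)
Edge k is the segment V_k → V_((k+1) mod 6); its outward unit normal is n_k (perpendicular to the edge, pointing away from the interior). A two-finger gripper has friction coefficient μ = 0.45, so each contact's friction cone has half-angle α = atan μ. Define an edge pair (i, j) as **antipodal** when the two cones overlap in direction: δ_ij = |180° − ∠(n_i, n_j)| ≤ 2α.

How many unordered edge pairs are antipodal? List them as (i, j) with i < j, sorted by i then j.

α = atan 0.45 = 24.23°;  2α = 48.46°
n_0 = (-0.7793, -0.6267)
n_1 = (+0.3444, -0.9388)
n_2 = (+0.8579, -0.5138)
n_3 = (+1.0000, -0.0000)
n_4 = (+0.4985, +0.8669)
n_5 = (-0.7804, +0.6253)
  (0,1): δ = 108.66°  ·
  (0,2): δ = 69.72°  ·
  (0,3): δ = 38.81°  ✓
  (0,4): δ = 21.29°  ✓
  (0,5): δ = 102.49°  ·
  (1,2): δ = 141.06°  ·
  (1,3): δ = 110.14°  ·
  (1,4): δ = 50.05°  ·
  (1,5): δ = 31.15°  ✓
  (2,3): δ = 149.08°  ·
  (2,4): δ = 88.98°  ·
  (2,5): δ = 7.78°  ✓
  (3,4): δ = 119.90°  ·
  (3,5): δ = 38.70°  ✓
  (4,5): δ = 98.80°  ·
antipodal pairs: 5

count = 5; pairs: (0,3), (0,4), (1,5), (2,5), (3,5)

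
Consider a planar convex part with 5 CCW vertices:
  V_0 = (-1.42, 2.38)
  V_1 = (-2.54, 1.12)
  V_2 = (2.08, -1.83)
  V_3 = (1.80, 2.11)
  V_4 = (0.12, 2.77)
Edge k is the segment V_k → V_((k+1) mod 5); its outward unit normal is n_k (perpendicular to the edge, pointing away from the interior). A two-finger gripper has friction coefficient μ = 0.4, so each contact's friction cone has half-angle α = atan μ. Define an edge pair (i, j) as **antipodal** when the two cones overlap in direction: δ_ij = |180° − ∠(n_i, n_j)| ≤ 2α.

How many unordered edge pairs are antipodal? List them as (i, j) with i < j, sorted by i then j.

α = atan 0.4 = 21.80°;  2α = 43.60°
n_0 = (-0.7474, +0.6644)
n_1 = (-0.5382, -0.8428)
n_2 = (+0.9975, +0.0709)
n_3 = (+0.3657, +0.9308)
n_4 = (-0.2455, +0.9694)
  (0,1): δ = 80.93°  ·
  (0,2): δ = 45.70°  ·
  (0,3): δ = 110.19°  ·
  (0,4): δ = 145.84°  ·
  (1,2): δ = 53.38°  ·
  (1,3): δ = 11.11°  ✓
  (1,4): δ = 46.77°  ·
  (2,3): δ = 115.51°  ·
  (2,4): δ = 79.85°  ·
  (3,4): δ = 144.34°  ·
antipodal pairs: 1

count = 1; pairs: (1,3)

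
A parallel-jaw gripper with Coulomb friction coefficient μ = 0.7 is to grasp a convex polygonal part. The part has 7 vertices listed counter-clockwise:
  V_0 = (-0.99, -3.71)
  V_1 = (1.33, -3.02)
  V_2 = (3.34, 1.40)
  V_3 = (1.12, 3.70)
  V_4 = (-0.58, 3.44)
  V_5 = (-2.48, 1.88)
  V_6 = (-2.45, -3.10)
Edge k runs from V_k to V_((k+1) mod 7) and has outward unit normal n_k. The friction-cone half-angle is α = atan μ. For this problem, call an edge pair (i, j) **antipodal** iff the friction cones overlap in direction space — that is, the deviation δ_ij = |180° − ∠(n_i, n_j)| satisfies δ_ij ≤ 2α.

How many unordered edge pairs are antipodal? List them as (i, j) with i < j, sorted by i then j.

α = atan 0.7 = 34.99°;  2α = 69.98°
n_0 = (+0.2851, -0.9585)
n_1 = (+0.9103, -0.4140)
n_2 = (+0.7195, +0.6945)
n_3 = (-0.1512, +0.9885)
n_4 = (-0.6346, +0.7729)
n_5 = (-1.0000, -0.0060)
n_6 = (-0.3855, -0.9227)
  (0,1): δ = 131.02°  ·
  (0,2): δ = 62.58°  ✓
  (0,3): δ = 7.87°  ✓
  (0,4): δ = 22.82°  ✓
  (0,5): δ = 73.78°  ·
  (0,6): δ = 140.76°  ·
  (1,2): δ = 111.56°  ·
  (1,3): δ = 56.85°  ✓
  (1,4): δ = 26.16°  ✓
  (1,5): δ = 24.80°  ✓
  (1,6): δ = 91.78°  ·
  (2,3): δ = 125.29°  ·
  (2,4): δ = 94.60°  ·
  (2,5): δ = 43.64°  ✓
  (2,6): δ = 23.34°  ✓
  (3,4): δ = 149.31°  ·
  (3,5): δ = 98.35°  ·
  (3,6): δ = 31.37°  ✓
  (4,5): δ = 129.04°  ·
  (4,6): δ = 62.06°  ✓
  (5,6): δ = 113.02°  ·
antipodal pairs: 10

count = 10; pairs: (0,2), (0,3), (0,4), (1,3), (1,4), (1,5), (2,5), (2,6), (3,6), (4,6)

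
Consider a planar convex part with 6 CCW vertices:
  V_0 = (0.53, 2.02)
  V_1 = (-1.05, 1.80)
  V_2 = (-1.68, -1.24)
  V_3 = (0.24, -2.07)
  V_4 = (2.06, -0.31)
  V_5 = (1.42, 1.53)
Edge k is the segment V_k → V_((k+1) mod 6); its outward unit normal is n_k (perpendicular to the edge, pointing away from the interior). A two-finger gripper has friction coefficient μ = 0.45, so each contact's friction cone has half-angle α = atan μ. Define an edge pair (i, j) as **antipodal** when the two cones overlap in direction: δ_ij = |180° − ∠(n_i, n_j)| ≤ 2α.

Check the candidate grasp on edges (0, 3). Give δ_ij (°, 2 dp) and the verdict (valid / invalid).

δ = 36.11°, valid

α = atan 0.45 = 24.23°;  2α = 48.46°
edge 0: e_0 = (-1.58, -0.22);  n_0 = (-0.1379, +0.9904)
edge 3: e_3 = (+1.82, +1.76);  n_3 = (+0.6952, -0.7189)
∠(n_0, n_3) = 143.89°
δ = |180° − 143.89°| = 36.11°
36.11° ≤ 2α = 48.46°  →  valid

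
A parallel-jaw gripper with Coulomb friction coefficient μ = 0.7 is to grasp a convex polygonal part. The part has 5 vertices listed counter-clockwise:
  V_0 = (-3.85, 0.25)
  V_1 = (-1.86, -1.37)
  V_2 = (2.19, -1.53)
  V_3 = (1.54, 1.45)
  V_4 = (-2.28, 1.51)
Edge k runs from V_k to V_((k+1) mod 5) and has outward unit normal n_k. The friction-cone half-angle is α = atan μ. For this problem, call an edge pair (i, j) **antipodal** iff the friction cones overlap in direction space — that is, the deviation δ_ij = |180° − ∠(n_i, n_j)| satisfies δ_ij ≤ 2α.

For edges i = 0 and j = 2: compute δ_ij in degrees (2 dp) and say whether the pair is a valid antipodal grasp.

α = atan 0.7 = 34.99°;  2α = 69.98°
edge 0: e_0 = (+1.99, -1.62);  n_0 = (-0.6313, -0.7755)
edge 2: e_2 = (-0.65, +2.98);  n_2 = (+0.9770, +0.2131)
∠(n_0, n_2) = 141.45°
δ = |180° − 141.45°| = 38.55°
38.55° ≤ 2α = 69.98°  →  valid

δ = 38.55°, valid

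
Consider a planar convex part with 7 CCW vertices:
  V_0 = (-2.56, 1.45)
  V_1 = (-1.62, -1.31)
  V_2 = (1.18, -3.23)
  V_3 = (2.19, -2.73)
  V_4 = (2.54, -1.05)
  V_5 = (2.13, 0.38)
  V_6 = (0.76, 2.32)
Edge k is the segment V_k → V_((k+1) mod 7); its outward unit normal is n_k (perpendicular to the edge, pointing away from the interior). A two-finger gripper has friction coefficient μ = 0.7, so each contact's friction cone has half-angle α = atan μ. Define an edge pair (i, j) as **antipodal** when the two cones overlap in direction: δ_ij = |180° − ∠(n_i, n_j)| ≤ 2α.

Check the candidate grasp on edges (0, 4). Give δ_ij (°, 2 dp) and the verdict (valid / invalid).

δ = 2.81°, valid

α = atan 0.7 = 34.99°;  2α = 69.98°
edge 0: e_0 = (+0.94, -2.76);  n_0 = (-0.9466, -0.3224)
edge 4: e_4 = (-0.41, +1.43);  n_4 = (+0.9613, +0.2756)
∠(n_0, n_4) = 177.19°
δ = |180° − 177.19°| = 2.81°
2.81° ≤ 2α = 69.98°  →  valid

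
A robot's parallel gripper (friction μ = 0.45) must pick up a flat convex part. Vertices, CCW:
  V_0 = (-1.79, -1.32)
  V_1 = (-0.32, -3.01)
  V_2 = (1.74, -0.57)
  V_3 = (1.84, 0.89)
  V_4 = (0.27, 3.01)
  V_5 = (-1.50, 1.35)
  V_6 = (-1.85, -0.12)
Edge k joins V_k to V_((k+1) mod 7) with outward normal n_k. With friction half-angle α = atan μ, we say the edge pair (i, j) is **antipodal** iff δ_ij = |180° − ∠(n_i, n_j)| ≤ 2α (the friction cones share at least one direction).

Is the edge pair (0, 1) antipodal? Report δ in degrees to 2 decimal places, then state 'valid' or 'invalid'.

α = atan 0.45 = 24.23°;  2α = 48.46°
edge 0: e_0 = (+1.47, -1.69);  n_0 = (-0.7545, -0.6563)
edge 1: e_1 = (+2.06, +2.44);  n_1 = (+0.7641, -0.6451)
∠(n_0, n_1) = 98.81°
δ = |180° − 98.81°| = 81.19°
81.19° > 2α = 48.46°  →  invalid

δ = 81.19°, invalid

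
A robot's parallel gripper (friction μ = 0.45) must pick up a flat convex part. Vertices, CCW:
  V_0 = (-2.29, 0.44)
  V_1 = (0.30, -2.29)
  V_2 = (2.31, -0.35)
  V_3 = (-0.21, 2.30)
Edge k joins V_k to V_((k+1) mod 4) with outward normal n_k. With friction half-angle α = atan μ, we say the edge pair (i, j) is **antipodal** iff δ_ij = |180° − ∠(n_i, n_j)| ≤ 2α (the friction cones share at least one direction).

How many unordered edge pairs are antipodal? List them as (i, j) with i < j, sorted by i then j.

count = 2; pairs: (0,2), (1,3)

α = atan 0.45 = 24.23°;  2α = 48.46°
n_0 = (-0.7255, -0.6883)
n_1 = (+0.6945, -0.7195)
n_2 = (+0.7247, +0.6891)
n_3 = (-0.6666, +0.7454)
  (0,1): δ = 89.51°  ·
  (0,2): δ = 0.07°  ✓
  (0,3): δ = 88.31°  ·
  (1,2): δ = 90.43°  ·
  (1,3): δ = 2.18°  ✓
  (2,3): δ = 91.76°  ·
antipodal pairs: 2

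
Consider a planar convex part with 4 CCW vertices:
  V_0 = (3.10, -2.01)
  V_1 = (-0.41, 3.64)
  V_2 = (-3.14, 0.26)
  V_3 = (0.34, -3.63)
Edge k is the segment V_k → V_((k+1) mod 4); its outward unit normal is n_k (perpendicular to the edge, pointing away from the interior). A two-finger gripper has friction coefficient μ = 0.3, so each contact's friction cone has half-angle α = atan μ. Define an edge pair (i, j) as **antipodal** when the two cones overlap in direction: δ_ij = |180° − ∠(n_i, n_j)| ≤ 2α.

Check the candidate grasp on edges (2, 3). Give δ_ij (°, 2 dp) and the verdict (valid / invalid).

δ = 101.40°, invalid

α = atan 0.3 = 16.70°;  2α = 33.40°
edge 2: e_2 = (+3.48, -3.89);  n_2 = (-0.7453, -0.6667)
edge 3: e_3 = (+2.76, +1.62);  n_3 = (+0.5062, -0.8624)
∠(n_2, n_3) = 78.60°
δ = |180° − 78.60°| = 101.40°
101.40° > 2α = 33.40°  →  invalid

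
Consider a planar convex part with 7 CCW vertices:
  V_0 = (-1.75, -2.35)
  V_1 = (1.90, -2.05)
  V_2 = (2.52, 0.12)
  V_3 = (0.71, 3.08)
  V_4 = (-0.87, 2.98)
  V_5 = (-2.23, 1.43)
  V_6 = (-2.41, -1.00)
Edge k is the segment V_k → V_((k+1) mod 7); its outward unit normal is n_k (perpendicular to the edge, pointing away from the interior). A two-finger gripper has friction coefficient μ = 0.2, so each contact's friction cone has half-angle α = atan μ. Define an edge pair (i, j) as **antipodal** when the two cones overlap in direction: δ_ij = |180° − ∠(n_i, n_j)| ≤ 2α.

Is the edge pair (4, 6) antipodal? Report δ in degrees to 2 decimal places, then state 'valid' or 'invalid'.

α = atan 0.2 = 11.31°;  2α = 22.62°
edge 4: e_4 = (-1.36, -1.55);  n_4 = (-0.7517, +0.6595)
edge 6: e_6 = (+0.66, -1.35);  n_6 = (-0.8984, -0.4392)
∠(n_4, n_6) = 67.32°
δ = |180° − 67.32°| = 112.68°
112.68° > 2α = 22.62°  →  invalid

δ = 112.68°, invalid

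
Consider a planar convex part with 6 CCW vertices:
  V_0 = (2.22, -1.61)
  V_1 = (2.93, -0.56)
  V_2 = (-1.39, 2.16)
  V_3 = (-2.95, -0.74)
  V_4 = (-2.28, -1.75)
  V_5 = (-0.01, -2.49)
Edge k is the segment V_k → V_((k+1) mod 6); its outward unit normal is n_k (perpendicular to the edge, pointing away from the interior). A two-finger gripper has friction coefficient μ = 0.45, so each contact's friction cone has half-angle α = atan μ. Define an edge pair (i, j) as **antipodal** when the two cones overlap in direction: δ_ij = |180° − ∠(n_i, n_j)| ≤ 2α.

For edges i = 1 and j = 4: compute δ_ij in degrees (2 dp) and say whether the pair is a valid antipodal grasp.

α = atan 0.45 = 24.23°;  2α = 48.46°
edge 1: e_1 = (-4.32, +2.72);  n_1 = (+0.5328, +0.8462)
edge 4: e_4 = (+2.27, -0.74);  n_4 = (-0.3099, -0.9508)
∠(n_1, n_4) = 165.86°
δ = |180° − 165.86°| = 14.14°
14.14° ≤ 2α = 48.46°  →  valid

δ = 14.14°, valid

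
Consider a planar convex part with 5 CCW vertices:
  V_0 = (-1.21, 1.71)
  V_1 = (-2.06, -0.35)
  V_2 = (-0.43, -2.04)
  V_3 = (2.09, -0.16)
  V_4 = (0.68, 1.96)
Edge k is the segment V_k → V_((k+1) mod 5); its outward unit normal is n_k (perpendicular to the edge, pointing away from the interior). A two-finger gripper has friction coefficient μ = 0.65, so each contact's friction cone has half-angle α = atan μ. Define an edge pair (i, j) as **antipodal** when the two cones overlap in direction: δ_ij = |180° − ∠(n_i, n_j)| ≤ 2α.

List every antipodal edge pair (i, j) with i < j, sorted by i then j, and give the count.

count = 5; pairs: (0,2), (0,3), (1,3), (1,4), (2,4)

α = atan 0.65 = 33.02°;  2α = 66.05°
n_0 = (-0.9244, +0.3814)
n_1 = (-0.7198, -0.6942)
n_2 = (+0.5980, -0.8015)
n_3 = (+0.8327, +0.5538)
n_4 = (-0.1311, +0.9914)
  (0,1): δ = 113.61°  ·
  (0,2): δ = 30.85°  ✓
  (0,3): δ = 56.05°  ✓
  (0,4): δ = 119.96°  ·
  (1,2): δ = 97.24°  ·
  (1,3): δ = 10.34°  ✓
  (1,4): δ = 53.57°  ✓
  (2,3): δ = 93.10°  ·
  (2,4): δ = 29.19°  ✓
  (3,4): δ = 116.09°  ·
antipodal pairs: 5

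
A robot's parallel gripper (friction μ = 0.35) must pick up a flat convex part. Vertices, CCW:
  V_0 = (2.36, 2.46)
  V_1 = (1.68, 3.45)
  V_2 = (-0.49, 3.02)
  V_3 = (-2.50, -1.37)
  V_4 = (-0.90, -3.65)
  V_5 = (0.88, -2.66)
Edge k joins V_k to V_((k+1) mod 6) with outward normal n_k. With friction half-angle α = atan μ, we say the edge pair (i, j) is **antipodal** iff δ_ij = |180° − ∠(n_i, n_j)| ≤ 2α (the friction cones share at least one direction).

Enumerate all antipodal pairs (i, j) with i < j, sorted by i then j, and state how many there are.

α = atan 0.35 = 19.29°;  2α = 38.58°
n_0 = (+0.8243, +0.5662)
n_1 = (-0.1944, +0.9809)
n_2 = (-0.9092, +0.4163)
n_3 = (-0.8186, -0.5744)
n_4 = (+0.4861, -0.8739)
n_5 = (+0.9607, -0.2777)
  (0,1): δ = 113.28°  ·
  (0,2): δ = 59.09°  ·
  (0,3): δ = 0.58°  ✓
  (0,4): δ = 84.60°  ·
  (0,5): δ = 129.39°  ·
  (1,2): δ = 125.81°  ·
  (1,3): δ = 66.15°  ·
  (1,4): δ = 17.87°  ✓
  (1,5): δ = 62.67°  ·
  (2,3): δ = 120.34°  ·
  (2,4): δ = 36.32°  ✓
  (2,5): δ = 8.48°  ✓
  (3,4): δ = 95.98°  ·
  (3,5): δ = 51.18°  ·
  (4,5): δ = 135.20°  ·
antipodal pairs: 4

count = 4; pairs: (0,3), (1,4), (2,4), (2,5)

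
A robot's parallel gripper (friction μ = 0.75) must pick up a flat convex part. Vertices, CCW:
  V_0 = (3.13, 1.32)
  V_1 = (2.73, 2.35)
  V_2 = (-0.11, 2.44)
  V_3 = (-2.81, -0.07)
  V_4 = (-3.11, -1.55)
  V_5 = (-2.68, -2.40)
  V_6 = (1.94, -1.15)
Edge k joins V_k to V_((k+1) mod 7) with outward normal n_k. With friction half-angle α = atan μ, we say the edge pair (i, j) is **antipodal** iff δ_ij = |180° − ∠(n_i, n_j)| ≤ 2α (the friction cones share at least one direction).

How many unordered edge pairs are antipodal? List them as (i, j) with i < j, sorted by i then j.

count = 11; pairs: (0,2), (0,3), (0,4), (1,4), (1,5), (1,6), (2,5), (2,6), (3,5), (3,6), (4,6)

α = atan 0.75 = 36.87°;  2α = 73.74°
n_0 = (+0.9322, +0.3620)
n_1 = (+0.0317, +0.9995)
n_2 = (-0.6809, +0.7324)
n_3 = (-0.9801, +0.1987)
n_4 = (-0.8923, -0.4514)
n_5 = (+0.2612, -0.9653)
n_6 = (+0.9009, -0.4340)
  (0,1): δ = 113.04°  ·
  (0,2): δ = 68.31°  ✓
  (0,3): δ = 32.68°  ✓
  (0,4): δ = 5.61°  ✓
  (0,5): δ = 83.92°  ·
  (0,6): δ = 133.05°  ·
  (1,2): δ = 135.27°  ·
  (1,3): δ = 99.64°  ·
  (1,4): δ = 61.35°  ✓
  (1,5): δ = 16.95°  ✓
  (1,6): δ = 66.09°  ✓
  (2,3): δ = 144.37°  ·
  (2,4): δ = 106.08°  ·
  (2,5): δ = 27.77°  ✓
  (2,6): δ = 21.36°  ✓
  (3,4): δ = 141.71°  ·
  (3,5): δ = 63.40°  ✓
  (3,6): δ = 14.27°  ✓
  (4,5): δ = 101.69°  ·
  (4,6): δ = 52.56°  ✓
  (5,6): δ = 130.86°  ·
antipodal pairs: 11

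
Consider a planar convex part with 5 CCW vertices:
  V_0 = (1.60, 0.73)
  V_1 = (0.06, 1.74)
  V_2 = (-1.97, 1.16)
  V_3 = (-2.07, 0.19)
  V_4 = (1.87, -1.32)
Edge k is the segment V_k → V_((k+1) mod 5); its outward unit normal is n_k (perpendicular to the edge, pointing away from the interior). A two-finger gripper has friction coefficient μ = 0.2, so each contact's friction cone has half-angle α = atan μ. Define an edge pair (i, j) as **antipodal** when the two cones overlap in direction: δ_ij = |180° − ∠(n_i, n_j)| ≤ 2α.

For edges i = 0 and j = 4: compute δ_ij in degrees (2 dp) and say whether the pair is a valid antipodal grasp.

δ = 130.76°, invalid

α = atan 0.2 = 11.31°;  2α = 22.62°
edge 0: e_0 = (-1.54, +1.01);  n_0 = (+0.5484, +0.8362)
edge 4: e_4 = (-0.27, +2.05);  n_4 = (+0.9914, +0.1306)
∠(n_0, n_4) = 49.24°
δ = |180° − 49.24°| = 130.76°
130.76° > 2α = 22.62°  →  invalid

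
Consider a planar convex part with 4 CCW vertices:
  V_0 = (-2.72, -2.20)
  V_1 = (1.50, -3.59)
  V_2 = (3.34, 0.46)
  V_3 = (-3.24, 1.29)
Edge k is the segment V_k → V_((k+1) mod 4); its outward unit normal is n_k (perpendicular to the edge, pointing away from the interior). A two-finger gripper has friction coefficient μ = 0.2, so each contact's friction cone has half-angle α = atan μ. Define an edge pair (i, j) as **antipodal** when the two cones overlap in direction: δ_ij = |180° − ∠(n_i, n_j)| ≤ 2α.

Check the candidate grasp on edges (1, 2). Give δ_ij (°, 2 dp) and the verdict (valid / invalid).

δ = 72.76°, invalid

α = atan 0.2 = 11.31°;  2α = 22.62°
edge 1: e_1 = (+1.84, +4.05);  n_1 = (+0.9104, -0.4136)
edge 2: e_2 = (-6.58, +0.83);  n_2 = (+0.1251, +0.9921)
∠(n_1, n_2) = 107.24°
δ = |180° − 107.24°| = 72.76°
72.76° > 2α = 22.62°  →  invalid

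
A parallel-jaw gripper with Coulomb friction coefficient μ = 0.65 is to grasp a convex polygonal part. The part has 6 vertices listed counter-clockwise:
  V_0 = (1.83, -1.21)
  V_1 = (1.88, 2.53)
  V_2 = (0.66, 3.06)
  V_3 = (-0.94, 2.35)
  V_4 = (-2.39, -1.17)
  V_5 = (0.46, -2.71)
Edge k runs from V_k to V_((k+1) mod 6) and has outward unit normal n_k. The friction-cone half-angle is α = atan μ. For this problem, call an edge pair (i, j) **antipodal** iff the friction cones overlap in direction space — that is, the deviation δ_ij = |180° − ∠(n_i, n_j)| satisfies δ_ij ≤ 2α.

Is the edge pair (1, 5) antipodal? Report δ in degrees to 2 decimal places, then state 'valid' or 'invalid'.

α = atan 0.65 = 33.02°;  2α = 66.05°
edge 1: e_1 = (-1.22, +0.53);  n_1 = (+0.3985, +0.9172)
edge 5: e_5 = (+1.37, +1.50);  n_5 = (+0.7384, -0.6744)
∠(n_1, n_5) = 108.93°
δ = |180° − 108.93°| = 71.07°
71.07° > 2α = 66.05°  →  invalid

δ = 71.07°, invalid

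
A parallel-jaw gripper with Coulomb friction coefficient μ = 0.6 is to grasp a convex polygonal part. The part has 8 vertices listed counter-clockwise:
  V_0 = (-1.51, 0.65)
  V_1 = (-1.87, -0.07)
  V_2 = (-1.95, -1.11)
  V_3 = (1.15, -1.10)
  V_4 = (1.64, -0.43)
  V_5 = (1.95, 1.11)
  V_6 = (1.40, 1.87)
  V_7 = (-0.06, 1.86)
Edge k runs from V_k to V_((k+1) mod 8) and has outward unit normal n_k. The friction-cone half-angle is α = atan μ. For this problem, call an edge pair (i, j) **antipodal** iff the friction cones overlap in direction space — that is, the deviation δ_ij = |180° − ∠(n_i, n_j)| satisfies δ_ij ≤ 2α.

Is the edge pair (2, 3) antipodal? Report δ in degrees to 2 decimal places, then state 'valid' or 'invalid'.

α = atan 0.6 = 30.96°;  2α = 61.93°
edge 2: e_2 = (+3.10, +0.01);  n_2 = (+0.0032, -1.0000)
edge 3: e_3 = (+0.49, +0.67);  n_3 = (+0.8072, -0.5903)
∠(n_2, n_3) = 53.64°
δ = |180° − 53.64°| = 126.36°
126.36° > 2α = 61.93°  →  invalid

δ = 126.36°, invalid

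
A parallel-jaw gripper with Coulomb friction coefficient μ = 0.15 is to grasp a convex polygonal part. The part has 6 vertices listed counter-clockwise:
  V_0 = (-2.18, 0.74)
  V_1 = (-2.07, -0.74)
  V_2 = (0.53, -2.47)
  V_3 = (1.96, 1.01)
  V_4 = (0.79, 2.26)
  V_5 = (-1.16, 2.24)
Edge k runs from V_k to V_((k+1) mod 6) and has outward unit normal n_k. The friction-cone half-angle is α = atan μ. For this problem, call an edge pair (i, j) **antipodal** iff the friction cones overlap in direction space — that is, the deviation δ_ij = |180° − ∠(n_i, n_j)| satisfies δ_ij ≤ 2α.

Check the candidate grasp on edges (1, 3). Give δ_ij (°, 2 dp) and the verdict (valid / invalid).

α = atan 0.15 = 8.53°;  2α = 17.06°
edge 1: e_1 = (+2.60, -1.73);  n_1 = (-0.5540, -0.8325)
edge 3: e_3 = (-1.17, +1.25);  n_3 = (+0.7301, +0.6834)
∠(n_1, n_3) = 166.75°
δ = |180° − 166.75°| = 13.25°
13.25° ≤ 2α = 17.06°  →  valid

δ = 13.25°, valid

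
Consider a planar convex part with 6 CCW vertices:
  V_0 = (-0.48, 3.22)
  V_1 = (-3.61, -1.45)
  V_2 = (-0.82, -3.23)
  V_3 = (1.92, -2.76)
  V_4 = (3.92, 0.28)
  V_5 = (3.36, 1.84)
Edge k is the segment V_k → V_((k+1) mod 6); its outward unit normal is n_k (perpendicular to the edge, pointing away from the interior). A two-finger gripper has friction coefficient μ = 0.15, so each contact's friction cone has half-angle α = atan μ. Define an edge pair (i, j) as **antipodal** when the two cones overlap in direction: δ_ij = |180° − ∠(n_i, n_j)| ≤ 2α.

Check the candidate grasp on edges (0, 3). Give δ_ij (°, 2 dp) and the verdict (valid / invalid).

α = atan 0.15 = 8.53°;  2α = 17.06°
edge 0: e_0 = (-3.13, -4.67);  n_0 = (-0.8307, +0.5568)
edge 3: e_3 = (+2.00, +3.04);  n_3 = (+0.8354, -0.5496)
∠(n_0, n_3) = 179.51°
δ = |180° − 179.51°| = 0.49°
0.49° ≤ 2α = 17.06°  →  valid

δ = 0.49°, valid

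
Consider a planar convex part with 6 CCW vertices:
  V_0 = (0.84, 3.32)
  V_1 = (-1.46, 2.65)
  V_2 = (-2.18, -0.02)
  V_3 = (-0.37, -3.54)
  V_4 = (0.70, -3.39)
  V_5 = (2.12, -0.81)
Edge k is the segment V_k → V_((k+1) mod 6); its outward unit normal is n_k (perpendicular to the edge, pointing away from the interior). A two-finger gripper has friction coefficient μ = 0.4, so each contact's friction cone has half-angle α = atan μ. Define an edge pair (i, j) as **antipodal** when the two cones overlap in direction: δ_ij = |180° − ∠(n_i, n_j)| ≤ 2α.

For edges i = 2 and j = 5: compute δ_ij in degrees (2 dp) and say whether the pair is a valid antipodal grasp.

δ = 9.99°, valid

α = atan 0.4 = 21.80°;  2α = 43.60°
edge 2: e_2 = (+1.81, -3.52);  n_2 = (-0.8893, -0.4573)
edge 5: e_5 = (-1.28, +4.13);  n_5 = (+0.9552, +0.2960)
∠(n_2, n_5) = 170.01°
δ = |180° − 170.01°| = 9.99°
9.99° ≤ 2α = 43.60°  →  valid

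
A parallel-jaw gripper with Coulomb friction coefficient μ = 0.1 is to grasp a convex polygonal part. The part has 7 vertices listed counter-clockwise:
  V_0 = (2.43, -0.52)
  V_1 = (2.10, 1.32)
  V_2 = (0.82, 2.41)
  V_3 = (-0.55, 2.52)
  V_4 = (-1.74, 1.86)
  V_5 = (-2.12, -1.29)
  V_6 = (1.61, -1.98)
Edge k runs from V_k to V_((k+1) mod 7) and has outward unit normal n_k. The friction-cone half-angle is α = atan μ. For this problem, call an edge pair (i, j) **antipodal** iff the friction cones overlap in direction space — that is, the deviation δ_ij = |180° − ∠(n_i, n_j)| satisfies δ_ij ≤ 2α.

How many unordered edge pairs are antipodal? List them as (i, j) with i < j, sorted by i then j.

count = 1; pairs: (2,5)

α = atan 0.1 = 5.71°;  2α = 11.42°
n_0 = (+0.9843, +0.1765)
n_1 = (+0.6483, +0.7614)
n_2 = (+0.0800, +0.9968)
n_3 = (-0.4850, +0.8745)
n_4 = (-0.9928, +0.1198)
n_5 = (-0.1819, -0.9833)
n_6 = (+0.8719, -0.4897)
  (0,1): δ = 140.58°  ·
  (0,2): δ = 104.76°  ·
  (0,3): δ = 71.15°  ·
  (0,4): δ = 17.05°  ·
  (0,5): δ = 69.35°  ·
  (0,6): δ = 140.51°  ·
  (1,2): δ = 144.17°  ·
  (1,3): δ = 110.57°  ·
  (1,4): δ = 56.46°  ·
  (1,5): δ = 29.94°  ·
  (1,6): δ = 101.10°  ·
  (2,3): δ = 146.40°  ·
  (2,4): δ = 92.29°  ·
  (2,5): δ = 5.89°  ✓
  (2,6): δ = 65.27°  ·
  (3,4): δ = 125.89°  ·
  (3,5): δ = 39.49°  ·
  (3,6): δ = 31.67°  ·
  (4,5): δ = 93.60°  ·
  (4,6): δ = 22.44°  ·
  (5,6): δ = 108.84°  ·
antipodal pairs: 1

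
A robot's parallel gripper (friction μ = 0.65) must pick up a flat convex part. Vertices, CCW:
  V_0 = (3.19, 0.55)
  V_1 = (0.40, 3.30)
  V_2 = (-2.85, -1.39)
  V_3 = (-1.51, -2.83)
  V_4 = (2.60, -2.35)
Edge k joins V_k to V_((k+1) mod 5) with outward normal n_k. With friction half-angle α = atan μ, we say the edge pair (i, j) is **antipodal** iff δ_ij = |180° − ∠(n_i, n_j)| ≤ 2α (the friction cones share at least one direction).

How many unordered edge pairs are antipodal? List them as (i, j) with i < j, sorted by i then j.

count = 5; pairs: (0,2), (0,3), (1,3), (1,4), (2,4)

α = atan 0.65 = 33.02°;  2α = 66.05°
n_0 = (+0.7020, +0.7122)
n_1 = (-0.8219, +0.5696)
n_2 = (-0.7321, -0.6812)
n_3 = (+0.1160, -0.9932)
n_4 = (+0.9799, -0.1994)
  (0,1): δ = 80.13°  ·
  (0,2): δ = 2.47°  ✓
  (0,3): δ = 51.25°  ✓
  (0,4): δ = 123.09°  ·
  (1,2): δ = 102.34°  ·
  (1,3): δ = 48.62°  ✓
  (1,4): δ = 23.22°  ✓
  (2,3): δ = 126.28°  ·
  (2,4): δ = 54.44°  ✓
  (3,4): δ = 108.16°  ·
antipodal pairs: 5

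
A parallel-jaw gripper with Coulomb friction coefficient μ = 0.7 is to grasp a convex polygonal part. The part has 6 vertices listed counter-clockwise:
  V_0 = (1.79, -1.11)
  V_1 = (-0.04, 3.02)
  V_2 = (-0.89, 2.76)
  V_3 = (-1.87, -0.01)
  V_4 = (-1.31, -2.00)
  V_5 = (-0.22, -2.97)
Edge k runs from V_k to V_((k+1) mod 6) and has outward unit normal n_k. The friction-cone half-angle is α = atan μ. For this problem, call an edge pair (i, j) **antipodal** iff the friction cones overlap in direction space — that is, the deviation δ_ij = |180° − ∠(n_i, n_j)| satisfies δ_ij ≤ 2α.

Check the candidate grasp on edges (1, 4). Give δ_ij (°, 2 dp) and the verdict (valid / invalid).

δ = 58.67°, valid

α = atan 0.7 = 34.99°;  2α = 69.98°
edge 1: e_1 = (-0.85, -0.26);  n_1 = (-0.2925, +0.9563)
edge 4: e_4 = (+1.09, -0.97);  n_4 = (-0.6648, -0.7470)
∠(n_1, n_4) = 121.33°
δ = |180° − 121.33°| = 58.67°
58.67° ≤ 2α = 69.98°  →  valid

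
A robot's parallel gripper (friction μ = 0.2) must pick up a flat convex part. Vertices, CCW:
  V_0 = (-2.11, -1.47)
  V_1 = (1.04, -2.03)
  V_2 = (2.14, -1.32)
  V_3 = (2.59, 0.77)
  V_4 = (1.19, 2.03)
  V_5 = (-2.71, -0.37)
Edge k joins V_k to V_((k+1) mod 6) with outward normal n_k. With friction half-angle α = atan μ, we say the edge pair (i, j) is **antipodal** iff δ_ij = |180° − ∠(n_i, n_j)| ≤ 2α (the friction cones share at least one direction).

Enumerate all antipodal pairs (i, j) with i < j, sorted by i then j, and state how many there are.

count = 2; pairs: (1,4), (3,5)

α = atan 0.2 = 11.31°;  2α = 22.62°
n_0 = (-0.1750, -0.9846)
n_1 = (+0.5423, -0.8402)
n_2 = (+0.9776, -0.2105)
n_3 = (+0.6690, +0.7433)
n_4 = (-0.5241, +0.8517)
n_5 = (-0.8779, -0.4789)
  (0,1): δ = 137.08°  ·
  (0,2): δ = 92.07°  ·
  (0,3): δ = 31.91°  ·
  (0,4): δ = 41.69°  ·
  (0,5): δ = 128.69°  ·
  (1,2): δ = 134.99°  ·
  (1,3): δ = 74.83°  ·
  (1,4): δ = 1.23°  ✓
  (1,5): δ = 85.77°  ·
  (2,3): δ = 119.84°  ·
  (2,4): δ = 46.24°  ·
  (2,5): δ = 40.76°  ·
  (3,4): δ = 106.41°  ·
  (3,5): δ = 19.40°  ✓
  (4,5): δ = 93.00°  ·
antipodal pairs: 2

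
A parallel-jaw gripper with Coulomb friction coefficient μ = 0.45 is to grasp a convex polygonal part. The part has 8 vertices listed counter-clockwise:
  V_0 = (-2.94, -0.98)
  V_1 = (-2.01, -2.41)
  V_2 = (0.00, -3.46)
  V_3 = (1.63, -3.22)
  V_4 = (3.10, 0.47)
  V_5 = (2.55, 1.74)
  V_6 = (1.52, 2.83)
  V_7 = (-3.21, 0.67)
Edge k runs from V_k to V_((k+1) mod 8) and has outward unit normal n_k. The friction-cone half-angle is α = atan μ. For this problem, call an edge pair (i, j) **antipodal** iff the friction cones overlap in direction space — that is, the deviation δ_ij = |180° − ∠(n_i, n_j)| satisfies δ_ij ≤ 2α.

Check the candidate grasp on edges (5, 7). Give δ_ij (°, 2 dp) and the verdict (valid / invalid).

α = atan 0.45 = 24.23°;  2α = 48.46°
edge 5: e_5 = (-1.03, +1.09);  n_5 = (+0.7268, +0.6868)
edge 7: e_7 = (+0.27, -1.65);  n_7 = (-0.9869, -0.1615)
∠(n_5, n_7) = 145.91°
δ = |180° − 145.91°| = 34.09°
34.09° ≤ 2α = 48.46°  →  valid

δ = 34.09°, valid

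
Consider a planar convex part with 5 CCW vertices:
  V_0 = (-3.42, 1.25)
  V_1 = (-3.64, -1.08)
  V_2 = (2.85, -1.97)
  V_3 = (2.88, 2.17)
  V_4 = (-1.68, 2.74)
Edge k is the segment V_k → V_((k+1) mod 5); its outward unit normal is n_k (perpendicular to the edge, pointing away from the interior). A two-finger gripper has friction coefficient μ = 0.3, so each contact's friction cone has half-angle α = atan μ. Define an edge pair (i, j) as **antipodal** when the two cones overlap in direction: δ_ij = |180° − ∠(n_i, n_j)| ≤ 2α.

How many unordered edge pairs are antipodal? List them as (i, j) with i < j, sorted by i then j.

count = 2; pairs: (0,2), (1,3)

α = atan 0.3 = 16.70°;  2α = 33.40°
n_0 = (-0.9956, +0.0940)
n_1 = (-0.1359, -0.9907)
n_2 = (+1.0000, -0.0072)
n_3 = (+0.1240, +0.9923)
n_4 = (-0.6504, +0.7596)
  (0,1): δ = 92.41°  ·
  (0,2): δ = 4.98°  ✓
  (0,3): δ = 88.27°  ·
  (0,4): δ = 135.97°  ·
  (1,2): δ = 82.61°  ·
  (1,3): δ = 0.68°  ✓
  (1,4): δ = 48.38°  ·
  (2,3): δ = 96.71°  ·
  (2,4): δ = 49.01°  ·
  (3,4): δ = 132.30°  ·
antipodal pairs: 2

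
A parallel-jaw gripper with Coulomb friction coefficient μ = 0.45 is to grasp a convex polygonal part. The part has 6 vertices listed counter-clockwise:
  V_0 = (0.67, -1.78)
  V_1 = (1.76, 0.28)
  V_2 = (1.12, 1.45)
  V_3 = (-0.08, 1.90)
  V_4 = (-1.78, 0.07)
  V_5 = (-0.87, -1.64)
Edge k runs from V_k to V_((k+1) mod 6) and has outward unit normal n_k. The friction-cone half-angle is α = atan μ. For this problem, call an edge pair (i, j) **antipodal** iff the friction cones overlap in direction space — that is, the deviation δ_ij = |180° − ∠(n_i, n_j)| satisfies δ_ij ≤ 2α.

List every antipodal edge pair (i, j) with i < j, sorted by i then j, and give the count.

count = 4; pairs: (0,3), (1,4), (2,4), (2,5)

α = atan 0.45 = 24.23°;  2α = 48.46°
n_0 = (+0.8839, -0.4677)
n_1 = (+0.8773, +0.4799)
n_2 = (+0.3511, +0.9363)
n_3 = (-0.7327, +0.6806)
n_4 = (-0.8828, -0.4698)
n_5 = (-0.0905, -0.9959)
  (0,1): δ = 123.44°  ·
  (0,2): δ = 82.67°  ·
  (0,3): δ = 15.01°  ✓
  (0,4): δ = 55.90°  ·
  (0,5): δ = 112.69°  ·
  (1,2): δ = 139.24°  ·
  (1,3): δ = 71.57°  ·
  (1,4): δ = 0.66°  ✓
  (1,5): δ = 56.13°  ·
  (2,3): δ = 112.33°  ·
  (2,4): δ = 41.42°  ✓
  (2,5): δ = 15.36°  ✓
  (3,4): δ = 109.09°  ·
  (3,5): δ = 52.30°  ·
  (4,5): δ = 123.21°  ·
antipodal pairs: 4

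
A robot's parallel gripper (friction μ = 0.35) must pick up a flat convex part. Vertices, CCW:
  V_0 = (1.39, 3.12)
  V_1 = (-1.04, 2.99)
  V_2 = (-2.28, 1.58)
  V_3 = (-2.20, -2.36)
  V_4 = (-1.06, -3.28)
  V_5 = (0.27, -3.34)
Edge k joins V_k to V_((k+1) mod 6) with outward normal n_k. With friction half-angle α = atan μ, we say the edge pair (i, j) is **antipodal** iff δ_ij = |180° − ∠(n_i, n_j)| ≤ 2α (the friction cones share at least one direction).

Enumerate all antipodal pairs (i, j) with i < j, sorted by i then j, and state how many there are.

α = atan 0.35 = 19.29°;  2α = 38.58°
n_0 = (-0.0534, +0.9986)
n_1 = (-0.7509, +0.6604)
n_2 = (-0.9998, -0.0203)
n_3 = (-0.6280, -0.7782)
n_4 = (-0.0451, -0.9990)
n_5 = (+0.9853, -0.1708)
  (0,1): δ = 134.39°  ·
  (0,2): δ = 91.90°  ·
  (0,3): δ = 41.97°  ·
  (0,4): δ = 5.65°  ✓
  (0,5): δ = 77.10°  ·
  (1,2): δ = 137.51°  ·
  (1,3): δ = 87.57°  ·
  (1,4): δ = 51.25°  ·
  (1,5): δ = 31.49°  ✓
  (2,3): δ = 130.07°  ·
  (2,4): δ = 93.75°  ·
  (2,5): δ = 11.00°  ✓
  (3,4): δ = 143.68°  ·
  (3,5): δ = 60.93°  ·
  (4,5): δ = 97.25°  ·
antipodal pairs: 3

count = 3; pairs: (0,4), (1,5), (2,5)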